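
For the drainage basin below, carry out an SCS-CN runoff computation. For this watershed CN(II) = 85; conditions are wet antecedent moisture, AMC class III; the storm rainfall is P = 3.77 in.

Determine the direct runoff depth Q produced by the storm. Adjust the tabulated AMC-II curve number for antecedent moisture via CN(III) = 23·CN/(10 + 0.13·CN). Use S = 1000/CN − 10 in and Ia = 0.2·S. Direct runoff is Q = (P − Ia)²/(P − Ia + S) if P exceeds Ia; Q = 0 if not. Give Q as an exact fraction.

Q = 19995939649/6702013700 in ≈ 2.984 in

CN(III) from CN(II)=85: (23·85)/(10 + 0.13·85) = 39100/421 ≈ 92.874
S = 1000/(39100/421) − 10 = 300/391 in ≈ 0.767 in
Initial abstraction Ia = S/5 = (300/391)/5 = 60/391 ≈ 0.153 in
Since P=3.770 > Ia=0.153: effective rainfall P−Ia = 141407/39100 in
Runoff Q = (P−Ia)²/(P−Ia+S) = (3.617)²/(3.617+0.767) = 19995939649/6702013700 ≈ 2.984 in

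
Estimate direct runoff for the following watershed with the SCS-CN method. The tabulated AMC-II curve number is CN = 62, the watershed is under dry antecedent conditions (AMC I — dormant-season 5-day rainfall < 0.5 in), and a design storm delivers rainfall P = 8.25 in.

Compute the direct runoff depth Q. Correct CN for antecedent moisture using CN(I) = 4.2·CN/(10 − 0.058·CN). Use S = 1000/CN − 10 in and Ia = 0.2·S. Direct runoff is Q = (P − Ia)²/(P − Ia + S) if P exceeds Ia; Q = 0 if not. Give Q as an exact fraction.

Q = 192737689/135103332 in ≈ 1.427 in

CN(I) from CN(II)=62: (4.2·62)/(10 − 0.058·62) = 65100/1601 ≈ 40.662
S = 1000/(65100/1601) − 10 = 9500/651 in ≈ 14.593 in
Ia = 0.2·(9500/651) = 1900/651 in ≈ 2.919 in
Since P=8.250 > Ia=2.919: effective rainfall P−Ia = 13883/2604 in
Runoff Q = (P−Ia)²/(P−Ia+S) = (5.331)²/(5.331+14.593) = 192737689/135103332 ≈ 1.427 in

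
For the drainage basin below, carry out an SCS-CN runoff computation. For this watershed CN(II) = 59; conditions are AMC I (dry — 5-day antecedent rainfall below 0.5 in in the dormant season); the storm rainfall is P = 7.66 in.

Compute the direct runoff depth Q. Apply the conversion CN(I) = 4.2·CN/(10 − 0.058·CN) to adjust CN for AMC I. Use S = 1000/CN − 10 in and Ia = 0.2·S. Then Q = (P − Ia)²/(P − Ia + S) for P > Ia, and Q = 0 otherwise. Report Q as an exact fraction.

Dry (AMC I): CN(I) = 4.2·59/(10 − 0.058·59) = (1239/5)/(3289/500) = 123900/3289 ≈ 37.671
Max retention: S = 1000/(123900/3289) − 10 = 20500/1239 in (≈ 16.546 in)
Initial abstraction Ia = S/5 = (20500/1239)/5 = 4100/1239 ≈ 3.309 in
P − Ia = 7.660 − 3.309 = 269537/61950 ≈ 4.351 in (> 0, runoff occurs)
Q: (269537/61950)² ÷ (1294537/61950) = 72650194369/80196567150 in (≈ 0.906 in)

Q = 72650194369/80196567150 in ≈ 0.906 in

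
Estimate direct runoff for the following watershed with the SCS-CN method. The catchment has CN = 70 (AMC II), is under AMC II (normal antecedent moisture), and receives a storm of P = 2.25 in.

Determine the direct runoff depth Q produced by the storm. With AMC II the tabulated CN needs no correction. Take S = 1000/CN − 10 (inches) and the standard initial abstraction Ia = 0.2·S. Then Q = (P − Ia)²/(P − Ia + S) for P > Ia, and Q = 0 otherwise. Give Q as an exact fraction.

Q = 507/1484 in ≈ 0.342 in

Average conditions: CN = 70 (no AMC adjustment).
Retention S: 1000/CN − 10 with CN=70.000 → S = 30/7 ≈ 4.286 in
Initial abstraction Ia = S/5 = (30/7)/5 = 6/7 ≈ 0.857 in
Excess rainfall: 2.250 − 0.857 = 1.393 in; P > Ia so Q > 0
Runoff Q = (P−Ia)²/(P−Ia+S) = (1.393)²/(1.393+4.286) = 507/1484 ≈ 0.342 in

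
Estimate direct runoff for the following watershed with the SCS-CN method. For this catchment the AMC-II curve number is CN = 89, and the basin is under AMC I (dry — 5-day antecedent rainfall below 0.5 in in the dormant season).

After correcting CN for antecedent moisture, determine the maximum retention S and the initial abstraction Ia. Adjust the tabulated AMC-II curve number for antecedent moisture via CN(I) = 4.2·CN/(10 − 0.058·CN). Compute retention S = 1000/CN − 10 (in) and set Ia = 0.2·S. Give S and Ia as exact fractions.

Dry (AMC I): CN(I) = 4.2·89/(10 − 0.058·89) = (1869/5)/(2419/500) = 186900/2419 ≈ 77.263
Max retention: S = 1000/(186900/2419) − 10 = 5500/1869 in (≈ 2.943 in)
Initial abstraction Ia = S/5 = (5500/1869)/5 = 1100/1869 ≈ 0.589 in

S = 5500/1869 in ≈ 2.943 in; Ia = 1100/1869 in ≈ 0.589 in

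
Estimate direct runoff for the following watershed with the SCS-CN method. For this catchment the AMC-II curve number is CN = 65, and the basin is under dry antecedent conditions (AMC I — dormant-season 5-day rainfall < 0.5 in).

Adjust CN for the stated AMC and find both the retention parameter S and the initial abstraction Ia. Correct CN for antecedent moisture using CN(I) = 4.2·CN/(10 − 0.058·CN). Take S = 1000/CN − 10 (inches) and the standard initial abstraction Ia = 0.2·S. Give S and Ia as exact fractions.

S = 500/39 in ≈ 12.821 in; Ia = 100/39 in ≈ 2.564 in

CN(I) from CN(II)=65: (4.2·65)/(10 − 0.058·65) = 3900/89 ≈ 43.820
Max retention: S = 1000/(3900/89) − 10 = 500/39 in (≈ 12.821 in)
Ia = 0.2S: 0.2·12.821 = 2.564 in (exactly 100/39)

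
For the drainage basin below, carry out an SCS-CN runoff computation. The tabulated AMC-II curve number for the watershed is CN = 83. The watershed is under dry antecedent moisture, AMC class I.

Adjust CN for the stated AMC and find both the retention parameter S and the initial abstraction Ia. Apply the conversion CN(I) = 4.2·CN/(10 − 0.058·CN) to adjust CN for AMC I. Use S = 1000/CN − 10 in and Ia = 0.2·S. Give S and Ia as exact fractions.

CN(I) from CN(II)=83: (4.2·83)/(10 − 0.058·83) = 174300/2593 ≈ 67.219
S = 1000/(174300/2593) − 10 = 8500/1743 in ≈ 4.877 in
Ia = 0.2·(8500/1743) = 1700/1743 in ≈ 0.975 in

S = 8500/1743 in ≈ 4.877 in; Ia = 1700/1743 in ≈ 0.975 in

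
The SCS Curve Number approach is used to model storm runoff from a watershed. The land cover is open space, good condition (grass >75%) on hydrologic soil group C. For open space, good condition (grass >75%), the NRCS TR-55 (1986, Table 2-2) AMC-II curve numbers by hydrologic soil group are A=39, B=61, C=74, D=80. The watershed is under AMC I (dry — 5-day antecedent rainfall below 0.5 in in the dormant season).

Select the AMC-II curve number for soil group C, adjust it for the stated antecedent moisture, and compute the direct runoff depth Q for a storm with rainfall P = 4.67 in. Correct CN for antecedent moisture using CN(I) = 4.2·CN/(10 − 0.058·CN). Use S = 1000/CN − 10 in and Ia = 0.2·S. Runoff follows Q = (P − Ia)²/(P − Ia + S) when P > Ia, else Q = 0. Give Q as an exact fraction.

NRCS table: open space, good condition (grass >75%), soil group C → CN(II) = 74
Adjust CN=74 to AMC I: 4.2·74/(10 − 0.058·74) → (1554/5) ÷ (1427/250) = 77700/1427 ≈ 54.450
S = 1000/(77700/1427) − 10 = 6500/777 in ≈ 8.366 in
Initial abstraction Ia = S/5 = (6500/777)/5 = 1300/777 ≈ 1.673 in
Excess rainfall: 4.670 − 1.673 = 2.997 in; P > Ia so Q > 0
Runoff Q = (P−Ia)²/(P−Ia+S) = (2.997)²/(2.997+8.366) = 54223313881/68598144300 ≈ 0.790 in

Q = 54223313881/68598144300 in ≈ 0.790 in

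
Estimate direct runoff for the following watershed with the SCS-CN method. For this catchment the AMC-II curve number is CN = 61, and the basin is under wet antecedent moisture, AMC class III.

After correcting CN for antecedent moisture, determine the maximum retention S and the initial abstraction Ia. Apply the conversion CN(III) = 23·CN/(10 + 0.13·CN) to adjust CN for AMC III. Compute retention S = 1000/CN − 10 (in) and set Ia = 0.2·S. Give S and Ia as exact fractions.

CN(III) from CN(II)=61: (23·61)/(10 + 0.13·61) = 140300/1793 ≈ 78.249
Retention S: 1000/CN − 10 with CN=78.249 → S = 3900/1403 ≈ 2.780 in
Ia = 0.2·(3900/1403) = 780/1403 in ≈ 0.556 in

S = 3900/1403 in ≈ 2.780 in; Ia = 780/1403 in ≈ 0.556 in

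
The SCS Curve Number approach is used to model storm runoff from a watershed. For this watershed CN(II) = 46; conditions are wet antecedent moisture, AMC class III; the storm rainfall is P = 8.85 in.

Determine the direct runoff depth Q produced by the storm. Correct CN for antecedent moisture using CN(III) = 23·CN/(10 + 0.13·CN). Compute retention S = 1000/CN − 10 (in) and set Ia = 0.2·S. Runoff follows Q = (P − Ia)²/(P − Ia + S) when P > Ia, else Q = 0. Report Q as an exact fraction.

CN(III) from CN(II)=46: (23·46)/(10 + 0.13·46) = 52900/799 ≈ 66.208
S = 1000/(52900/799) − 10 = 2700/529 in ≈ 5.104 in
Ia = 0.2S: 0.2·5.104 = 1.021 in (exactly 540/529)
Since P=8.850 > Ia=1.021: effective rainfall P−Ia = 82833/10580 in
Q: (82833/10580)² ÷ (136833/10580) = 2287101963/482564380 in (≈ 4.739 in)

Q = 2287101963/482564380 in ≈ 4.739 in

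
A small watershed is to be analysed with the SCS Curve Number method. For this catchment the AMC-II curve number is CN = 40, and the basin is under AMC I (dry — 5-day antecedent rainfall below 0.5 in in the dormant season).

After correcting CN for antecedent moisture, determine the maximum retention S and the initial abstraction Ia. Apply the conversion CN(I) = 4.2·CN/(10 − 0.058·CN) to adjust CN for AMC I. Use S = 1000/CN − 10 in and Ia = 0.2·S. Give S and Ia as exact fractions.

Adjust CN=40 to AMC I: 4.2·40/(10 − 0.058·40) → 168 ÷ (192/25) = 175/8 ≈ 21.875
Retention S: 1000/CN − 10 with CN=21.875 → S = 250/7 ≈ 35.714 in
Ia = 0.2·(250/7) = 50/7 in ≈ 7.143 in

S = 250/7 in ≈ 35.714 in; Ia = 50/7 in ≈ 7.143 in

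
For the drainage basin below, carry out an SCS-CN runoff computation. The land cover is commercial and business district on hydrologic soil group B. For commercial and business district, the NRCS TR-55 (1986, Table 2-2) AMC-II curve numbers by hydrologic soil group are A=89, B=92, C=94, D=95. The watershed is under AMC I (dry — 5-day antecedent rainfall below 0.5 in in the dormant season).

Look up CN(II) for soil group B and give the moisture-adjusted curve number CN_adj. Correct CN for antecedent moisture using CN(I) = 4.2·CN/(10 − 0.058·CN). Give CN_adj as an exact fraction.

CN_adj = 48300/583 ≈ 82.847

NRCS table: commercial and business district, soil group B → CN(II) = 92
CN(I) from CN(II)=92: (4.2·92)/(10 − 0.058·92) = 48300/583 ≈ 82.847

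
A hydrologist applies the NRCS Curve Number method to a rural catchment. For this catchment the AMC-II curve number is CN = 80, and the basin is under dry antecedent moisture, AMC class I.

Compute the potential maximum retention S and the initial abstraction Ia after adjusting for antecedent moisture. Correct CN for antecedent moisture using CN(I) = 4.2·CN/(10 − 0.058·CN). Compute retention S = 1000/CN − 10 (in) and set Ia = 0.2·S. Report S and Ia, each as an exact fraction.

S = 125/21 in ≈ 5.952 in; Ia = 25/21 in ≈ 1.190 in

Adjust CN=80 to AMC I: 4.2·80/(10 − 0.058·80) → 336 ÷ (134/25) = 4200/67 ≈ 62.687
S = 1000/(4200/67) − 10 = 125/21 in ≈ 5.952 in
Ia = 0.2·(125/21) = 25/21 in ≈ 1.190 in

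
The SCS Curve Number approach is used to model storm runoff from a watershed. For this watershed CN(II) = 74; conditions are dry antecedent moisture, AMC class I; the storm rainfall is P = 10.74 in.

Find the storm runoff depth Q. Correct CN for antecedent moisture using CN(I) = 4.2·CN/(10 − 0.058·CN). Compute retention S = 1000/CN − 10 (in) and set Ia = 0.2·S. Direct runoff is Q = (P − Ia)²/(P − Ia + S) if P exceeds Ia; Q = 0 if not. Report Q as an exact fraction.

Q = 124079358001/26311123650 in ≈ 4.716 in

Dry (AMC I): CN(I) = 4.2·74/(10 − 0.058·74) = (1554/5)/(1427/250) = 77700/1427 ≈ 54.450
S = 1000/(77700/1427) − 10 = 6500/777 in ≈ 8.366 in
Initial abstraction Ia = S/5 = (6500/777)/5 = 1300/777 ≈ 1.673 in
Excess rainfall: 10.740 − 1.673 = 9.067 in; P > Ia so Q > 0
Q: (352249/38850)² ÷ (677249/38850) = 124079358001/26311123650 in (≈ 4.716 in)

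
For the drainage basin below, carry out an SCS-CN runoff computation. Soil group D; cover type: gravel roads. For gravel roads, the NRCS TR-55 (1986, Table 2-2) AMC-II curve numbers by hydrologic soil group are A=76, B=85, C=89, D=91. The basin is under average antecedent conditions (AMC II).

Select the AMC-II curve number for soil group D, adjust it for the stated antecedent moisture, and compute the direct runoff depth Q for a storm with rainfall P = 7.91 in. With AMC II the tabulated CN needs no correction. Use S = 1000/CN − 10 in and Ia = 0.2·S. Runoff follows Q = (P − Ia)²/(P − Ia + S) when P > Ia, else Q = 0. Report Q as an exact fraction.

Q = 4925372761/720547100 in ≈ 6.836 in

NRCS table: gravel roads, soil group D → CN(II) = 91
CN(II) = 91; AMC II needs no correction.
Retention S: 1000/CN − 10 with CN=91.000 → S = 90/91 ≈ 0.989 in
Ia = 0.2·(90/91) = 18/91 in ≈ 0.198 in
Excess rainfall: 7.910 − 0.198 = 7.712 in; P > Ia so Q > 0
Q = (70181/9100)²/((70181/9100) + 90/91) = (4925372761/82810000)/(79181/9100) = 4925372761/720547100 in ≈ 6.836 in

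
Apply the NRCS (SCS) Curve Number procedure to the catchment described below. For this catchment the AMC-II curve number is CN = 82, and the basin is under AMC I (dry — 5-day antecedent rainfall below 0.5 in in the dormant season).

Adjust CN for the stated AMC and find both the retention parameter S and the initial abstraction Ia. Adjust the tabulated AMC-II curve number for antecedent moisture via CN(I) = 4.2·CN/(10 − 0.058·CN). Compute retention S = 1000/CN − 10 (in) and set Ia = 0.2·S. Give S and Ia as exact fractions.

Dry (AMC I): CN(I) = 4.2·82/(10 − 0.058·82) = (1722/5)/(1311/250) = 28700/437 ≈ 65.675
Retention S: 1000/CN − 10 with CN=65.675 → S = 1500/287 ≈ 5.226 in
Ia = 0.2S: 0.2·5.226 = 1.045 in (exactly 300/287)

S = 1500/287 in ≈ 5.226 in; Ia = 300/287 in ≈ 1.045 in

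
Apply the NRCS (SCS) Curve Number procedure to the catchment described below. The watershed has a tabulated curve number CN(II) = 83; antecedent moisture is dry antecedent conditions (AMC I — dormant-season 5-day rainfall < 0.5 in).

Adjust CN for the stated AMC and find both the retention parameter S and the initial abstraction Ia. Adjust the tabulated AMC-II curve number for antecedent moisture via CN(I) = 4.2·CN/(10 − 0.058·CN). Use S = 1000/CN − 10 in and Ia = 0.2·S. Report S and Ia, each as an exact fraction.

S = 8500/1743 in ≈ 4.877 in; Ia = 1700/1743 in ≈ 0.975 in

Dry (AMC I): CN(I) = 4.2·83/(10 − 0.058·83) = (1743/5)/(2593/500) = 174300/2593 ≈ 67.219
Max retention: S = 1000/(174300/2593) − 10 = 8500/1743 in (≈ 4.877 in)
Initial abstraction Ia = S/5 = (8500/1743)/5 = 1700/1743 ≈ 0.975 in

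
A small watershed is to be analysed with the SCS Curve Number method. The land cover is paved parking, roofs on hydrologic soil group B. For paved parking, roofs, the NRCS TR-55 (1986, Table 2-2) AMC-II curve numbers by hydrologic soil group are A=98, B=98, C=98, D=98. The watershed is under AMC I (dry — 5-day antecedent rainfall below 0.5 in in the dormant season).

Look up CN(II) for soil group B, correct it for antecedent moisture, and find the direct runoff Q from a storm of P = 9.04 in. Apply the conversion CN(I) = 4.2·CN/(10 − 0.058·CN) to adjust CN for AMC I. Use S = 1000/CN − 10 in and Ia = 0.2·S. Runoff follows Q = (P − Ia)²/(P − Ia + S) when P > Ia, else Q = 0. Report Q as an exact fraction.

Q = 26462421458/3119850825 in ≈ 8.482 in

NRCS table: paved parking, roofs, soil group B → CN(II) = 98
Adjust CN=98 to AMC I: 4.2·98/(10 − 0.058·98) → (2058/5) ÷ (1079/250) = 102900/1079 ≈ 95.366
S = 1000/(102900/1079) − 10 = 500/1029 in ≈ 0.486 in
Ia = 0.2·(500/1029) = 100/1029 in ≈ 0.097 in
Since P=9.040 > Ia=0.097: effective rainfall P−Ia = 230054/25725 in
Q = (230054/25725)²/((230054/25725) + 500/1029) = (52924842916/661775625)/(242554/25725) = 26462421458/3119850825 in ≈ 8.482 in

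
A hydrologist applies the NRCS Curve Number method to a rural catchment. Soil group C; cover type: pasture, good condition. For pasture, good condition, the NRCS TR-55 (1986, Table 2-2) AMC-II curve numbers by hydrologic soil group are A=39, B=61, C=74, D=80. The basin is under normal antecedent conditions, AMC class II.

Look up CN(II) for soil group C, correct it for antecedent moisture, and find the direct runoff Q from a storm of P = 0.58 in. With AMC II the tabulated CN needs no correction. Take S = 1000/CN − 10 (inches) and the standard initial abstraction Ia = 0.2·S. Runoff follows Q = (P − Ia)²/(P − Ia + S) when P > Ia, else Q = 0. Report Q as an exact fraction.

Q = 0 in ≈ 0.000 in

NRCS table: pasture, good condition, soil group C → CN(II) = 74
Average conditions: CN = 74 (no AMC adjustment).
Retention S: 1000/CN − 10 with CN=74.000 → S = 130/37 ≈ 3.514 in
Ia = 0.2S: 0.2·3.514 = 0.703 in (exactly 26/37)
P = 0.580 ≤ Ia = 0.703 in: entire storm abstracted, Q = 0.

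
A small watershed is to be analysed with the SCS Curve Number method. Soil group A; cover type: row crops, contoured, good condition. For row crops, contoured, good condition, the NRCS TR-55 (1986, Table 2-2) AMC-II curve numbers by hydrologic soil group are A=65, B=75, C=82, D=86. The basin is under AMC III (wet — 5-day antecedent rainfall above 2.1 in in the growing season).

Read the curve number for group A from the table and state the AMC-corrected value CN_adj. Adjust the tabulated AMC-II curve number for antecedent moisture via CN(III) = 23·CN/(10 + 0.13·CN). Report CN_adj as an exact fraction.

NRCS table: row crops, contoured, good condition, soil group A → CN(II) = 65
Wet (AMC III): CN(III) = 23·65/(10 + 0.13·65) = 1495/(369/20) = 29900/369 ≈ 81.030

CN_adj = 29900/369 ≈ 81.030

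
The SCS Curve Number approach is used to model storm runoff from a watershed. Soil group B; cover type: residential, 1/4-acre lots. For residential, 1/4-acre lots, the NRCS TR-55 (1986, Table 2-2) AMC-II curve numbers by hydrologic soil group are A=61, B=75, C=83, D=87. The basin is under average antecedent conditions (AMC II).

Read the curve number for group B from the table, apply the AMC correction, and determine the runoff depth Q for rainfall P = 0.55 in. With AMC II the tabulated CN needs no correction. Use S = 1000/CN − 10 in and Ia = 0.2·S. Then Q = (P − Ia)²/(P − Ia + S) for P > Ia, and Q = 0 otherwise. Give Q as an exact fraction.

NRCS table: residential, 1/4-acre lots, soil group B → CN(II) = 75
Average conditions: CN = 75 (no AMC adjustment).
Retention S: 1000/CN − 10 with CN=75.000 → S = 10/3 ≈ 3.333 in
Initial abstraction Ia = S/5 = (10/3)/5 = 2/3 ≈ 0.667 in
P = 0.550 ≤ Ia = 0.667 in: entire storm abstracted, Q = 0.

Q = 0 in ≈ 0.000 in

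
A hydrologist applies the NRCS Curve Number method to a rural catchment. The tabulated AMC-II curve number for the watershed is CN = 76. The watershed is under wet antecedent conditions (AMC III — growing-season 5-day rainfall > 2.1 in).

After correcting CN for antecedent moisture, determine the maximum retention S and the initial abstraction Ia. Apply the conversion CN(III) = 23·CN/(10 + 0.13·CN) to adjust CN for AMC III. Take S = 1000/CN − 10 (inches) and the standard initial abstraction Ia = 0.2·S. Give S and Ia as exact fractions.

S = 600/437 in ≈ 1.373 in; Ia = 120/437 in ≈ 0.275 in

Wet (AMC III): CN(III) = 23·76/(10 + 0.13·76) = 1748/(497/25) = 43700/497 ≈ 87.928
S = 1000/(43700/497) − 10 = 600/437 in ≈ 1.373 in
Ia = 0.2·(600/437) = 120/437 in ≈ 0.275 in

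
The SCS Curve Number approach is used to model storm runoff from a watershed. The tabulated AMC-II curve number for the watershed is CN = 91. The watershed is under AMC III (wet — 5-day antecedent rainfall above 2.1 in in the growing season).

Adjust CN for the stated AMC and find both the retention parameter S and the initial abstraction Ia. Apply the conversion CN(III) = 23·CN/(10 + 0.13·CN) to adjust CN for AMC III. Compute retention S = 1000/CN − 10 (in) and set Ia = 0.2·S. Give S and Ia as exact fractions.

Adjust CN=91 to AMC III: 23·91/(10 + 0.13·91) → 2093 ÷ (2183/100) = 209300/2183 ≈ 95.877
S = 1000/(209300/2183) − 10 = 900/2093 in ≈ 0.430 in
Ia = 0.2S: 0.2·0.430 = 0.086 in (exactly 180/2093)

S = 900/2093 in ≈ 0.430 in; Ia = 180/2093 in ≈ 0.086 in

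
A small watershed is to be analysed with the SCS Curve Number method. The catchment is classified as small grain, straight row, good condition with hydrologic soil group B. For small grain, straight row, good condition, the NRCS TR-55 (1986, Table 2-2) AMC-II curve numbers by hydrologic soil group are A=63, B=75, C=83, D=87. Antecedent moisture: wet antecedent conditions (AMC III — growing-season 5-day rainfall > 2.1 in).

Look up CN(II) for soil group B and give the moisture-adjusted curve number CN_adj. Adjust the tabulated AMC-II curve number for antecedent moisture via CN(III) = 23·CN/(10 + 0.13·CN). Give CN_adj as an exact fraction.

NRCS table: small grain, straight row, good condition, soil group B → CN(II) = 75
Adjust CN=75 to AMC III: 23·75/(10 + 0.13·75) → 1725 ÷ (79/4) = 6900/79 ≈ 87.342

CN_adj = 6900/79 ≈ 87.342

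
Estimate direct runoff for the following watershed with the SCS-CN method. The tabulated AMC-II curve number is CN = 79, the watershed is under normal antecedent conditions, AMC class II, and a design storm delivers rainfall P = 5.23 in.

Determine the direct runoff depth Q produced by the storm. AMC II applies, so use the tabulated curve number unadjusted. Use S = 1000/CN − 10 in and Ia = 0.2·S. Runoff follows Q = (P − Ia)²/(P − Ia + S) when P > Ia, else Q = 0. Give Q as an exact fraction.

Q = 1377671689/459124300 in ≈ 3.001 in

AMC II — tabulated CN = 79 applies directly.
Max retention: S = 1000/79 − 10 = 210/79 in (≈ 2.658 in)
Ia = 0.2·(210/79) = 42/79 in ≈ 0.532 in
Since P=5.230 > Ia=0.532: effective rainfall P−Ia = 37117/7900 in
Q: (37117/7900)² ÷ (58117/7900) = 1377671689/459124300 in (≈ 3.001 in)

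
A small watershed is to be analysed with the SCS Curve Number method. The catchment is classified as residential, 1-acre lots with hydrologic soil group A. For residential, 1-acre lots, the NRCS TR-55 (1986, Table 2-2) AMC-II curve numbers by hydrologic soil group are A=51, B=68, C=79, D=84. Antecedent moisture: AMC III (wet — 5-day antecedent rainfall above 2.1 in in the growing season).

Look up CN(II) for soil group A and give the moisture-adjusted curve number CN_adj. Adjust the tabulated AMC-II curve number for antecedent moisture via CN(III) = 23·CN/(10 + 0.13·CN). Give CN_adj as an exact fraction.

NRCS table: residential, 1-acre lots, soil group A → CN(II) = 51
Adjust CN=51 to AMC III: 23·51/(10 + 0.13·51) → 1173 ÷ (1663/100) = 117300/1663 ≈ 70.535

CN_adj = 117300/1663 ≈ 70.535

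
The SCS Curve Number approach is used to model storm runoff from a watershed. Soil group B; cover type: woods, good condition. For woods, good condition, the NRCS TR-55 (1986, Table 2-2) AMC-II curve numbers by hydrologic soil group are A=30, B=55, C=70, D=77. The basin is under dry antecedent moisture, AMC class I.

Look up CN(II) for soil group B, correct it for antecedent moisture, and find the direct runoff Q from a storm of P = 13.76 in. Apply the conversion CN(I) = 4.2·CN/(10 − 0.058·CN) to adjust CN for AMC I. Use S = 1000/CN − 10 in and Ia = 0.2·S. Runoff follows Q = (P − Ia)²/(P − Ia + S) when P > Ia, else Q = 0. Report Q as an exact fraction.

Q = 45068018/13592425 in ≈ 3.316 in

NRCS table: woods, good condition, soil group B → CN(II) = 55
Dry (AMC I): CN(I) = 4.2·55/(10 − 0.058·55) = 231/(681/100) = 7700/227 ≈ 33.921
Retention S: 1000/CN − 10 with CN=33.921 → S = 1500/77 ≈ 19.481 in
Ia = 0.2S: 0.2·19.481 = 3.896 in (exactly 300/77)
Excess rainfall: 13.760 − 3.896 = 9.864 in; P > Ia so Q > 0
Q = (18988/1925)²/((18988/1925) + 1500/77) = (360544144/3705625)/(56488/1925) = 45068018/13592425 in ≈ 3.316 in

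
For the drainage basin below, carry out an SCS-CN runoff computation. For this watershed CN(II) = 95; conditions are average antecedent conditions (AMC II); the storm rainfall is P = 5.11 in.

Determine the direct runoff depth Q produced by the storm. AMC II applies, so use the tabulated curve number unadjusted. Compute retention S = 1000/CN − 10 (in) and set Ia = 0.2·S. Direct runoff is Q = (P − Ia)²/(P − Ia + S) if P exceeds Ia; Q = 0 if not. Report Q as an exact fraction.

AMC II — tabulated CN = 95 applies directly.
S = 1000/95 − 10 = 10/19 in ≈ 0.526 in
Ia = 0.2·(10/19) = 2/19 in ≈ 0.105 in
Since P=5.110 > Ia=0.105: effective rainfall P−Ia = 9509/1900 in
Q = (9509/1900)²/((9509/1900) + 10/19) = (90421081/3610000)/(10509/1900) = 90421081/19967100 in ≈ 4.529 in

Q = 90421081/19967100 in ≈ 4.529 in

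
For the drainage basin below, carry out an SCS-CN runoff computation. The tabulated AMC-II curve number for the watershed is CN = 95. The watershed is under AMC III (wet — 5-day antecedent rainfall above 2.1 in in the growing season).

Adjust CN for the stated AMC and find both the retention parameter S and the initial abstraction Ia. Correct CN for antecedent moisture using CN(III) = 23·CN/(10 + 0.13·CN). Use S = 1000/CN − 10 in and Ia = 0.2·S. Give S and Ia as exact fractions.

S = 100/437 in ≈ 0.229 in; Ia = 20/437 in ≈ 0.046 in

Wet (AMC III): CN(III) = 23·95/(10 + 0.13·95) = 2185/(447/20) = 43700/447 ≈ 97.763
Retention S: 1000/CN − 10 with CN=97.763 → S = 100/437 ≈ 0.229 in
Ia = 0.2·(100/437) = 20/437 in ≈ 0.046 in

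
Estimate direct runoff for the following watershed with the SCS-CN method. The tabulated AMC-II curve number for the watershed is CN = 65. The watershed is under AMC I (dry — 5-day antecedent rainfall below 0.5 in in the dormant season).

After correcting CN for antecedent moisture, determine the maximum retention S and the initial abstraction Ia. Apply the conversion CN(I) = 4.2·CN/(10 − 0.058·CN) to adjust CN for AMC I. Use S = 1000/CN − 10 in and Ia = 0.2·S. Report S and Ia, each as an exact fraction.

S = 500/39 in ≈ 12.821 in; Ia = 100/39 in ≈ 2.564 in

Adjust CN=65 to AMC I: 4.2·65/(10 − 0.058·65) → 273 ÷ (623/100) = 3900/89 ≈ 43.820
S = 1000/(3900/89) − 10 = 500/39 in ≈ 12.821 in
Initial abstraction Ia = S/5 = (500/39)/5 = 100/39 ≈ 2.564 in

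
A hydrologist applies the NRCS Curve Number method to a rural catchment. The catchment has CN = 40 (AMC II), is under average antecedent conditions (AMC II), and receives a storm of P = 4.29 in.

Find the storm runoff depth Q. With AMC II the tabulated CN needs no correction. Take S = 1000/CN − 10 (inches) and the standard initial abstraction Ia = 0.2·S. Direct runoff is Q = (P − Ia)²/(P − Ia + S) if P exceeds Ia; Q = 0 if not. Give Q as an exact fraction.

CN(II) = 40; AMC II needs no correction.
Retention S: 1000/CN − 10 with CN=40.000 → S = 15 ≈ 15.000 in
Ia = 0.2S: 0.2·15.000 = 3.000 in (exactly 3)
P − Ia = 4.290 − 3.000 = 129/100 ≈ 1.290 in (> 0, runoff occurs)
Q: (129/100)² ÷ (1629/100) = 1849/18100 in (≈ 0.102 in)

Q = 1849/18100 in ≈ 0.102 in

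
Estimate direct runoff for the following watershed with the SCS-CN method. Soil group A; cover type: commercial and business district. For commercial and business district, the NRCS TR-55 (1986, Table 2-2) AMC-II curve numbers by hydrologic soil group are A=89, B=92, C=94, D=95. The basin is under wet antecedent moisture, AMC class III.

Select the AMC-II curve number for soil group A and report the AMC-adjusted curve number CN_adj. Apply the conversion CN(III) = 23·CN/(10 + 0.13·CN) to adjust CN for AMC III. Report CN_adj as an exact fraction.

NRCS table: commercial and business district, soil group A → CN(II) = 89
Wet (AMC III): CN(III) = 23·89/(10 + 0.13·89) = 2047/(2157/100) = 204700/2157 ≈ 94.900

CN_adj = 204700/2157 ≈ 94.900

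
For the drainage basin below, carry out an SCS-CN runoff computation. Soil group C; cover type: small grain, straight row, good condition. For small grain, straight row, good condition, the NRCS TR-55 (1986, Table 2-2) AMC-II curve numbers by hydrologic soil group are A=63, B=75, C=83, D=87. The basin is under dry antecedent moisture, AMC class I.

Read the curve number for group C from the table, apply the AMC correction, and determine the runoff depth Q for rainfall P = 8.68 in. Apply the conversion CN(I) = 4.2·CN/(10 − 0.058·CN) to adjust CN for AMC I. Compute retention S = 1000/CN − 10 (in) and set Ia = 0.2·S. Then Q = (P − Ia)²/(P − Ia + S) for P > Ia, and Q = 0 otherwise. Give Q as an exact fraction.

Q = 112715304361/23889165825 in ≈ 4.718 in

NRCS table: small grain, straight row, good condition, soil group C → CN(II) = 83
CN(I) from CN(II)=83: (4.2·83)/(10 − 0.058·83) = 174300/2593 ≈ 67.219
Retention S: 1000/CN − 10 with CN=67.219 → S = 8500/1743 ≈ 4.877 in
Initial abstraction Ia = S/5 = (8500/1743)/5 = 1700/1743 ≈ 0.975 in
Since P=8.680 > Ia=0.975: effective rainfall P−Ia = 335731/43575 in
Q: (335731/43575)² ÷ (548231/43575) = 112715304361/23889165825 in (≈ 4.718 in)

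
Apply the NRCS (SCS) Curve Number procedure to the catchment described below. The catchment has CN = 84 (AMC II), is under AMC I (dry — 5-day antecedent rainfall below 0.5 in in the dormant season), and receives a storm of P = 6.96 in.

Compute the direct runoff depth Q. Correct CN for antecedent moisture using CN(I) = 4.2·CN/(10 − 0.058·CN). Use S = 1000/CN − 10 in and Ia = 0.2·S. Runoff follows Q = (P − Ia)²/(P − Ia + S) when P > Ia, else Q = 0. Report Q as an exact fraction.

Q = 2226713378/643496175 in ≈ 3.460 in

Adjust CN=84 to AMC I: 4.2·84/(10 − 0.058·84) → (1764/5) ÷ (641/125) = 44100/641 ≈ 68.799
S = 1000/(44100/641) − 10 = 2000/441 in ≈ 4.535 in
Ia = 0.2·(2000/441) = 400/441 in ≈ 0.907 in
P − Ia = 6.960 − 0.907 = 66734/11025 ≈ 6.053 in (> 0, runoff occurs)
Q: (66734/11025)² ÷ (116734/11025) = 2226713378/643496175 in (≈ 3.460 in)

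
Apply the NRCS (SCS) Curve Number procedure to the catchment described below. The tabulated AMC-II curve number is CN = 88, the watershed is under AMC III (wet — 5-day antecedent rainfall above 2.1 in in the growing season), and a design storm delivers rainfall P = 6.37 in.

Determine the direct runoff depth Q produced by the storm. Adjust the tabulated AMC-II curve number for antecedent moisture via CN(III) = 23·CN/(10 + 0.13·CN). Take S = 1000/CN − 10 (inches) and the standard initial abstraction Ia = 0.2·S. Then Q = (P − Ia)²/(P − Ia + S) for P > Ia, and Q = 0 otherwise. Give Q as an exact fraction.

Q = 25014901921/4380973300 in ≈ 5.710 in

CN(III) from CN(II)=88: (23·88)/(10 + 0.13·88) = 6325/67 ≈ 94.403
Max retention: S = 1000/(6325/67) − 10 = 150/253 in (≈ 0.593 in)
Ia = 0.2S: 0.2·0.593 = 0.119 in (exactly 30/253)
Since P=6.370 > Ia=0.119: effective rainfall P−Ia = 158161/25300 in
Q: (158161/25300)² ÷ (173161/25300) = 25014901921/4380973300 in (≈ 5.710 in)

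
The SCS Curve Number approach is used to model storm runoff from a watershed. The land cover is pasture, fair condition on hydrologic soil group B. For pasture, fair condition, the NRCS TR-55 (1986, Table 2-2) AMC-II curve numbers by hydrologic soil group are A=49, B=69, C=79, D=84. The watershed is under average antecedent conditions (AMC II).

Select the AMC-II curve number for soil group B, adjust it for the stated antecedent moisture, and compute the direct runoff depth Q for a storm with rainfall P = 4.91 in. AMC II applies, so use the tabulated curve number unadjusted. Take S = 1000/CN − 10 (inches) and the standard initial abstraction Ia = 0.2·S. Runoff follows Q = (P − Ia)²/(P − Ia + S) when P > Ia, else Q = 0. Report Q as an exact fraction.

Q = 766127041/404885100 in ≈ 1.892 in

NRCS table: pasture, fair condition, soil group B → CN(II) = 69
Average conditions: CN = 69 (no AMC adjustment).
S = 1000/69 − 10 = 310/69 in ≈ 4.493 in
Ia = 0.2S: 0.2·4.493 = 0.899 in (exactly 62/69)
Excess rainfall: 4.910 − 0.899 = 4.011 in; P > Ia so Q > 0
Q: (27679/6900)² ÷ (58679/6900) = 766127041/404885100 in (≈ 1.892 in)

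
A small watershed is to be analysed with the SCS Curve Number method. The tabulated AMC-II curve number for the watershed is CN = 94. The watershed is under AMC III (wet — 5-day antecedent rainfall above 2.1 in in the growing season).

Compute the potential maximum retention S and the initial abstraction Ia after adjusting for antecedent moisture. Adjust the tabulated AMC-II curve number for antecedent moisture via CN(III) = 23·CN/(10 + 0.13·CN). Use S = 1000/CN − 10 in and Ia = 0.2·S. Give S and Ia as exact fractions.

Adjust CN=94 to AMC III: 23·94/(10 + 0.13·94) → 2162 ÷ (1111/50) = 108100/1111 ≈ 97.300
Retention S: 1000/CN − 10 with CN=97.300 → S = 300/1081 ≈ 0.278 in
Ia = 0.2·(300/1081) = 60/1081 in ≈ 0.056 in

S = 300/1081 in ≈ 0.278 in; Ia = 60/1081 in ≈ 0.056 in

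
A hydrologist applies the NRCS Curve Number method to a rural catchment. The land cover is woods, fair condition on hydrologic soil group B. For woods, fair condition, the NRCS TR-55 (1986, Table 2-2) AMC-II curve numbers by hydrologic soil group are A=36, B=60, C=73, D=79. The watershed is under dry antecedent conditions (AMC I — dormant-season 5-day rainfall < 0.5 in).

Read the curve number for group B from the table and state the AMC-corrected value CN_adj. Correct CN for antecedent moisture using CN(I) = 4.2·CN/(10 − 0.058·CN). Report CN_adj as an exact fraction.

CN_adj = 6300/163 ≈ 38.650

NRCS table: woods, fair condition, soil group B → CN(II) = 60
Adjust CN=60 to AMC I: 4.2·60/(10 − 0.058·60) → 252 ÷ (163/25) = 6300/163 ≈ 38.650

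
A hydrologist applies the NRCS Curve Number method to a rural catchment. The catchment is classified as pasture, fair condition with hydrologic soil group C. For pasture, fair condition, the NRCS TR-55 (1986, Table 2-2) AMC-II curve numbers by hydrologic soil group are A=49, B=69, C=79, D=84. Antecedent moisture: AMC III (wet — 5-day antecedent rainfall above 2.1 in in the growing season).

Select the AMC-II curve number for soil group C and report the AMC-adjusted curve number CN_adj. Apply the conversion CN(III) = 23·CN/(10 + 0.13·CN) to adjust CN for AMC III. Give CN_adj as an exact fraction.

CN_adj = 181700/2027 ≈ 89.640

NRCS table: pasture, fair condition, soil group C → CN(II) = 79
CN(III) from CN(II)=79: (23·79)/(10 + 0.13·79) = 181700/2027 ≈ 89.640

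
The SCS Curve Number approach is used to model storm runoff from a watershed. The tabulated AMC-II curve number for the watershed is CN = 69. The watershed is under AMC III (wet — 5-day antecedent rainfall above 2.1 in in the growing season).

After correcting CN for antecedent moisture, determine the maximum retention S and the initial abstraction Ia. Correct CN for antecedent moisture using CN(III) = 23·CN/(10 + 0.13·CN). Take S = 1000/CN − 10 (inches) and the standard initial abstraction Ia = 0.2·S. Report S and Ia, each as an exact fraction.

S = 3100/1587 in ≈ 1.953 in; Ia = 620/1587 in ≈ 0.391 in

Wet (AMC III): CN(III) = 23·69/(10 + 0.13·69) = 1587/(1897/100) = 158700/1897 ≈ 83.658
Retention S: 1000/CN − 10 with CN=83.658 → S = 3100/1587 ≈ 1.953 in
Ia = 0.2S: 0.2·1.953 = 0.391 in (exactly 620/1587)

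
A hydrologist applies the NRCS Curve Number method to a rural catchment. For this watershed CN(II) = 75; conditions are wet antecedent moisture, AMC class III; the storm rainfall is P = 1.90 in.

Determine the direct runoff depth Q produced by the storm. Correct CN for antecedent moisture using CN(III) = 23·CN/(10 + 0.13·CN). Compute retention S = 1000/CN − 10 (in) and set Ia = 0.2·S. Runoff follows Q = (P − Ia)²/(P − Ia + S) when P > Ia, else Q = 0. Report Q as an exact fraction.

Q = 1234321/1456590 in ≈ 0.847 in

CN(III) from CN(II)=75: (23·75)/(10 + 0.13·75) = 6900/79 ≈ 87.342
Retention S: 1000/CN − 10 with CN=87.342 → S = 100/69 ≈ 1.449 in
Initial abstraction Ia = S/5 = (100/69)/5 = 20/69 ≈ 0.290 in
P − Ia = 1.900 − 0.290 = 1111/690 ≈ 1.610 in (> 0, runoff occurs)
Runoff Q = (P−Ia)²/(P−Ia+S) = (1.610)²/(1.610+1.449) = 1234321/1456590 ≈ 0.847 in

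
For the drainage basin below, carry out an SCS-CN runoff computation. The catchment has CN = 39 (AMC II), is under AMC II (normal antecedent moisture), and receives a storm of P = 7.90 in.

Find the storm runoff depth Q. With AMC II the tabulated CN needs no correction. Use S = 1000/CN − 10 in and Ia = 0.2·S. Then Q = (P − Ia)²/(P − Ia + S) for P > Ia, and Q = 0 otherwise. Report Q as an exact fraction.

Q = 3463321/3104790 in ≈ 1.115 in

AMC II — tabulated CN = 39 applies directly.
Retention S: 1000/CN − 10 with CN=39.000 → S = 610/39 ≈ 15.641 in
Ia = 0.2·(610/39) = 122/39 in ≈ 3.128 in
Since P=7.900 > Ia=3.128: effective rainfall P−Ia = 1861/390 in
Runoff Q = (P−Ia)²/(P−Ia+S) = (4.772)²/(4.772+15.641) = 3463321/3104790 ≈ 1.115 in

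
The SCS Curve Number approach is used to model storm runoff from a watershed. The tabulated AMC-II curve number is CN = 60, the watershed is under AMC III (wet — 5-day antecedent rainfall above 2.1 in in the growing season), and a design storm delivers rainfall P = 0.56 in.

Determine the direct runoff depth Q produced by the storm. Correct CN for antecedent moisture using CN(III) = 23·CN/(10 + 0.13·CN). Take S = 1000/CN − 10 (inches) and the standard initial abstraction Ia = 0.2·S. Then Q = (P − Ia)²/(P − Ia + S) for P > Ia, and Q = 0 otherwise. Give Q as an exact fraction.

Q = 0 in ≈ 0.000 in

CN(III) from CN(II)=60: (23·60)/(10 + 0.13·60) = 6900/89 ≈ 77.528
Retention S: 1000/CN − 10 with CN=77.528 → S = 200/69 ≈ 2.899 in
Ia = 0.2·(200/69) = 40/69 in ≈ 0.580 in
P = 0.560 ≤ Ia = 0.580 in: entire storm abstracted, Q = 0.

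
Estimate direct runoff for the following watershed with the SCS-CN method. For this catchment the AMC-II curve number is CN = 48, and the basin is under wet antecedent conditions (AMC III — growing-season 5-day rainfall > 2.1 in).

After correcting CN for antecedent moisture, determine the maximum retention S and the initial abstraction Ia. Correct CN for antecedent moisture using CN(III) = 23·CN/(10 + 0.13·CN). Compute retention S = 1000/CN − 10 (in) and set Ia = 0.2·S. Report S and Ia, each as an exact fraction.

S = 325/69 in ≈ 4.710 in; Ia = 65/69 in ≈ 0.942 in

Wet (AMC III): CN(III) = 23·48/(10 + 0.13·48) = 1104/(406/25) = 13800/203 ≈ 67.980
Retention S: 1000/CN − 10 with CN=67.980 → S = 325/69 ≈ 4.710 in
Initial abstraction Ia = S/5 = (325/69)/5 = 65/69 ≈ 0.942 in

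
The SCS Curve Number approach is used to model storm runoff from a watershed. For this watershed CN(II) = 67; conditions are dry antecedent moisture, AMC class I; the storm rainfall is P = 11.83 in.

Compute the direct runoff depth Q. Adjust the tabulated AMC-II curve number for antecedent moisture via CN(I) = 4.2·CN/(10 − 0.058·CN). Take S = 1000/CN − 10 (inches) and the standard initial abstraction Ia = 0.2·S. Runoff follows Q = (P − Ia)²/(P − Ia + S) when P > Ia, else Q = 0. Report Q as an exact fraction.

Adjust CN=67 to AMC I: 4.2·67/(10 − 0.058·67) → (1407/5) ÷ (3057/500) = 46900/1019 ≈ 46.026
Max retention: S = 1000/(46900/1019) − 10 = 5500/469 in (≈ 11.727 in)
Ia = 0.2·(5500/469) = 1100/469 in ≈ 2.345 in
P − Ia = 11.830 − 2.345 = 444827/46900 ≈ 9.485 in (> 0, runoff occurs)
Q = (444827/46900)²/((444827/46900) + 5500/469) = (197871059929/2199610000)/(994827/46900) = 197871059929/46657386300 in ≈ 4.241 in

Q = 197871059929/46657386300 in ≈ 4.241 in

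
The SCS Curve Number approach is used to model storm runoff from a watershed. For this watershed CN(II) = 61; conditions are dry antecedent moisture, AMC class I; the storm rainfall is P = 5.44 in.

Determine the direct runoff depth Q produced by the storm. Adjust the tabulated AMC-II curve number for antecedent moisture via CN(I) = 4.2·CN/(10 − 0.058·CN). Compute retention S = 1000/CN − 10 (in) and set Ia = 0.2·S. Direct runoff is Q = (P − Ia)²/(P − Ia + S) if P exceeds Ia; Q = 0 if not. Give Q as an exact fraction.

Q = 81740898/250958575 in ≈ 0.326 in

Adjust CN=61 to AMC I: 4.2·61/(10 − 0.058·61) → (1281/5) ÷ (3231/500) = 42700/1077 ≈ 39.647
Max retention: S = 1000/(42700/1077) − 10 = 6500/427 in (≈ 15.222 in)
Ia = 0.2S: 0.2·15.222 = 3.044 in (exactly 1300/427)
Excess rainfall: 5.440 − 3.044 = 2.396 in; P > Ia so Q > 0
Runoff Q = (P−Ia)²/(P−Ia+S) = (2.396)²/(2.396+15.222) = 81740898/250958575 ≈ 0.326 in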